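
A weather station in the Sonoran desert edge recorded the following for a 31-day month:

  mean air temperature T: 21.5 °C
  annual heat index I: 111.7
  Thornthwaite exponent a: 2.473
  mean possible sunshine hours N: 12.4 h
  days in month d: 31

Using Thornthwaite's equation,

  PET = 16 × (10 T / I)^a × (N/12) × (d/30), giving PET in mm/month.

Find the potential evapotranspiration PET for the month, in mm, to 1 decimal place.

10T/I = 10 × 21.5 / 111.7 = 1.9248
(10T/I)^a = 1.9248^2.473 = 5.0499
Uncorrected PET = 16 × 5.0499 = 80.798 mm
Correction = (N/12)(d/30) = (12.4/12)(31/30) = 1.0678
PET = 80.798 × 1.0678 = 86.276 mm/month

86.3 mm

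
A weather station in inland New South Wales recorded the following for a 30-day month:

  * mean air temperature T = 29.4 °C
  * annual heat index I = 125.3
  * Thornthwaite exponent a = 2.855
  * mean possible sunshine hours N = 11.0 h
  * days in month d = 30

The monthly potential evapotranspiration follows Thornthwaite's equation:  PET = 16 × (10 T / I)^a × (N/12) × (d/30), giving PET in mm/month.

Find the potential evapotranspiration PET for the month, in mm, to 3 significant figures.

167 mm

10T/I = 10 × 29.4 / 125.3 = 2.3464
(10T/I)^a = 2.3464^2.855 = 11.4156
Uncorrected PET = 16 × 11.4156 = 182.650 mm
Correction = (N/12)(d/30) = (11.0/12)(30/30) = 0.9167
PET = 182.650 × 0.9167 = 167.435 mm/month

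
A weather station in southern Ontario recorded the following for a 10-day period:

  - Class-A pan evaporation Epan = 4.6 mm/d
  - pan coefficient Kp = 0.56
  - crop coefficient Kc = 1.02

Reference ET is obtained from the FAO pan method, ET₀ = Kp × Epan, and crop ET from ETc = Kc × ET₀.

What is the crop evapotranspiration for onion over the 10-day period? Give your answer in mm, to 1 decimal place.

26.3 mm

ET₀ = 0.56 × 4.6 = 2.5760 mm/d
ETc = Kc × ET₀ = 1.02 × 2.5760 = 2.6275 mm/d
Over 10 days: 2.6275 × 10 = 26.275 mm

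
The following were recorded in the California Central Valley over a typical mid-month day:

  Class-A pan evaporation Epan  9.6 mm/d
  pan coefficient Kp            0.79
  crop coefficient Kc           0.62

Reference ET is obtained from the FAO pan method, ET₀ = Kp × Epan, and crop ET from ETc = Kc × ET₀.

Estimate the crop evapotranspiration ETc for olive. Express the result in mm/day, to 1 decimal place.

ET₀ = 0.79 × 9.6 = 7.5840 mm/d
ETc = Kc × ET₀ = 0.62 × 7.5840 = 4.7021 mm/d

4.7 mm/day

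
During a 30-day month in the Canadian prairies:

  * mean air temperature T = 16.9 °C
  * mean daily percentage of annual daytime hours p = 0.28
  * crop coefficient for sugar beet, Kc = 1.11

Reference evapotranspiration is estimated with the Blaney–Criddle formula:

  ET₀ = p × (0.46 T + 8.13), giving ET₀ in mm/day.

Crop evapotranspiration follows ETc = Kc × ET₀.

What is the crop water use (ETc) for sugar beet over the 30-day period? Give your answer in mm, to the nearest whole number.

ET₀ = 0.28 × (0.46 × 16.9 + 8.13) = 0.28 × 15.904 = 4.4531 mm/d
ETc = Kc × ET₀ = 1.11 × 4.4531 = 4.9429 mm/d
Over 30 days: 4.9429 × 30 = 148.287 mm

148 mm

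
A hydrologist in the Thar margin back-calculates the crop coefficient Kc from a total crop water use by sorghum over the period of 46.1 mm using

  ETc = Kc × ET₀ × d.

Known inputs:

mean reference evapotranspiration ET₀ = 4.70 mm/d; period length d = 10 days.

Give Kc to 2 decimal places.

ETc = Kc × ET₀ × d  ⇒  Kc = ETc / (ET₀ × d)
Kc = 46.1 / (4.70 × 10) = 46.1 / 47.00 = 0.9809

0.98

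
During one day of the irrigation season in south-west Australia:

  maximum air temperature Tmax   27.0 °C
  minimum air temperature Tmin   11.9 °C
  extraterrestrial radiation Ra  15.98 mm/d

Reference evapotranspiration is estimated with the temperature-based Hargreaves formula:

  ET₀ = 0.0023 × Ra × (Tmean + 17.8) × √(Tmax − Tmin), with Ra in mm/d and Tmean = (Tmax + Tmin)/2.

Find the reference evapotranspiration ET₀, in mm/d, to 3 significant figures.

5.32 mm/d

Tmean = (27.0 + 11.9)/2 = 19.45 °C
ET₀ = 0.0023 × 15.98 × (19.45 + 17.8) × √15.1 = 0.0023 × 15.98 × 37.25 × 3.8859 = 5.3201 mm/d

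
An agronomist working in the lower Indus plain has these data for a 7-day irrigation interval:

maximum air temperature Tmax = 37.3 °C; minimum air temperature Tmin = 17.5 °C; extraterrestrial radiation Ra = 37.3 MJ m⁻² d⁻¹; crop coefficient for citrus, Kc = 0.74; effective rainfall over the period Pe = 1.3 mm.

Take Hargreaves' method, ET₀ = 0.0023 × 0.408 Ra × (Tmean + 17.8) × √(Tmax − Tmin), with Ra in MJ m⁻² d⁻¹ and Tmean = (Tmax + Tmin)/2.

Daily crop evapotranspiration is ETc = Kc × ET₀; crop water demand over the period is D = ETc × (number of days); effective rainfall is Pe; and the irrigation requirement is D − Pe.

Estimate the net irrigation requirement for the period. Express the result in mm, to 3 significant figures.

Tmean = (37.3 + 17.5)/2 = 27.40 °C
0.408 Ra = 0.408 × 37.3 = 15.2184 mm/d equivalent
ET₀ = 0.0023 × 15.2184 × (27.40 + 17.8) × √19.8 = 0.0023 × 15.2184 × 45.20 × 4.4497 = 7.0399 mm/d
ETc = Kc × ET₀ = 0.74 × 7.0399 = 5.2095 mm/d
Crop demand D = ETc × 7 d = 5.2095 × 7 = 36.467 mm
D − Pe = 36.467 − 1.3 = 35.167 mm

35.2 mm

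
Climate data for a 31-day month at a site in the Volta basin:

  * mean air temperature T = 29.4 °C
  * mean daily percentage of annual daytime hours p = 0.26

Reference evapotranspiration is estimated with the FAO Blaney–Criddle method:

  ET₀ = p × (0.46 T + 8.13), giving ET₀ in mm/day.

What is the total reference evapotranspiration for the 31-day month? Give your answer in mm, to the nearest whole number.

ET₀ = 0.26 × (0.46 × 29.4 + 8.13) = 0.26 × 21.654 = 5.6300 mm/d
Monthly total = 5.6300 × 31 = 174.530 mm

175 mm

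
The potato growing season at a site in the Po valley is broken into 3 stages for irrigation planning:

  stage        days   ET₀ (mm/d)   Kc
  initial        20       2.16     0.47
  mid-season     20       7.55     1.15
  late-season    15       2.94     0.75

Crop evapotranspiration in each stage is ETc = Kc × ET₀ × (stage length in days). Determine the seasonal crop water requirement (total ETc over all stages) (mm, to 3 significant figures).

initial: 0.47 × 2.16 × 20 = 20.30 mm
mid-season: 1.15 × 7.55 × 20 = 173.65 mm
late-season: 0.75 × 2.94 × 15 = 33.08 mm
Seasonal total = 227.03 mm

227 mm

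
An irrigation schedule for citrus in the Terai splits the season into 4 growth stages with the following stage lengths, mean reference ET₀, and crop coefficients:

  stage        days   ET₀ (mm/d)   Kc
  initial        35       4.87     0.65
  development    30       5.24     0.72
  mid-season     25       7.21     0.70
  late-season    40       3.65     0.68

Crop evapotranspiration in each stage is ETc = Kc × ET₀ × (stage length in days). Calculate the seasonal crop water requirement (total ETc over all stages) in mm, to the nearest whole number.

initial: 0.65 × 4.87 × 35 = 110.79 mm
development: 0.72 × 5.24 × 30 = 113.18 mm
mid-season: 0.70 × 7.21 × 25 = 126.18 mm
late-season: 0.68 × 3.65 × 40 = 99.28 mm
Seasonal total = 449.43 mm

449 mm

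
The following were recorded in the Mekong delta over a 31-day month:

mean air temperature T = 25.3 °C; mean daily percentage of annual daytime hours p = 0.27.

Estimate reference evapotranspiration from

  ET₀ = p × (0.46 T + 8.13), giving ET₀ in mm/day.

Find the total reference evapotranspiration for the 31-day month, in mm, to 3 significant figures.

165 mm

ET₀ = 0.27 × (0.46 × 25.3 + 8.13) = 0.27 × 19.768 = 5.3374 mm/d
Monthly total = 5.3374 × 31 = 165.459 mm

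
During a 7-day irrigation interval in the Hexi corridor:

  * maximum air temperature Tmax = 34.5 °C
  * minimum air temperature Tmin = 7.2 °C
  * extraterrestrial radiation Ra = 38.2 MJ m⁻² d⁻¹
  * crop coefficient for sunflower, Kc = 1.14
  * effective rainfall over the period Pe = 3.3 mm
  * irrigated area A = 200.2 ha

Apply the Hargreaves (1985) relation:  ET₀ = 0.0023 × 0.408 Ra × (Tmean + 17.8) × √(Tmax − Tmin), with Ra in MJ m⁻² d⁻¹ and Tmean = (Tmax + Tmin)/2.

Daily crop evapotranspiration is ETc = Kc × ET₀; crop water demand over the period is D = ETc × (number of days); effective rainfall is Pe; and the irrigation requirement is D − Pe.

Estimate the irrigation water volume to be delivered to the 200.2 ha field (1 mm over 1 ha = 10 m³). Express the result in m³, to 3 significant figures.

Tmean = (34.5 + 7.2)/2 = 20.85 °C
0.408 Ra = 0.408 × 38.2 = 15.5856 mm/d equivalent
ET₀ = 0.0023 × 15.5856 × (20.85 + 17.8) × √27.3 = 0.0023 × 15.5856 × 38.65 × 5.2249 = 7.2390 mm/d
ETc = Kc × ET₀ = 1.14 × 7.2390 = 8.2525 mm/d
Crop demand D = ETc × 7 d = 8.2525 × 7 = 57.768 mm
D − Pe = 57.768 − 3.3 = 54.468 mm
Volume = 54.468 mm × 200.2 ha × 10 = 109044.9 m³

109000 m³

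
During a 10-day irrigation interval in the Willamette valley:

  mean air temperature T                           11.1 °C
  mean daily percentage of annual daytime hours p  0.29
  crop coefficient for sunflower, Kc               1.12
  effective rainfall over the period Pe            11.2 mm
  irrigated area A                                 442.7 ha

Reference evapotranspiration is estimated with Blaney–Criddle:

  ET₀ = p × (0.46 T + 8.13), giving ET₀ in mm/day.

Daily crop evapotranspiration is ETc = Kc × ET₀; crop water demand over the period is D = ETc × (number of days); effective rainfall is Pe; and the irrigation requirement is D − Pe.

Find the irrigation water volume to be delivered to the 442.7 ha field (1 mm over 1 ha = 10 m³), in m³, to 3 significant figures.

141000 m³

ET₀ = 0.29 × (0.46 × 11.1 + 8.13) = 0.29 × 13.236 = 3.8384 mm/d
ETc = Kc × ET₀ = 1.12 × 3.8384 = 4.2990 mm/d
Crop demand D = ETc × 10 d = 4.2990 × 10 = 42.990 mm
D − Pe = 42.990 − 11.2 = 31.790 mm
Volume = 31.790 mm × 442.7 ha × 10 = 140734.3 m³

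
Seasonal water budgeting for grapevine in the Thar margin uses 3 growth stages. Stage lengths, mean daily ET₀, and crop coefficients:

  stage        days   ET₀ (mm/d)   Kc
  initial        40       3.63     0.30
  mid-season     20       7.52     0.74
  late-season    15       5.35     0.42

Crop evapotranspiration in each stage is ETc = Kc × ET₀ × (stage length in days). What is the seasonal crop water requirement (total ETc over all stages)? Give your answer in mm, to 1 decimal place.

188.6 mm

initial: 0.30 × 3.63 × 40 = 43.56 mm
mid-season: 0.74 × 7.52 × 20 = 111.30 mm
late-season: 0.42 × 5.35 × 15 = 33.71 mm
Seasonal total = 188.57 mm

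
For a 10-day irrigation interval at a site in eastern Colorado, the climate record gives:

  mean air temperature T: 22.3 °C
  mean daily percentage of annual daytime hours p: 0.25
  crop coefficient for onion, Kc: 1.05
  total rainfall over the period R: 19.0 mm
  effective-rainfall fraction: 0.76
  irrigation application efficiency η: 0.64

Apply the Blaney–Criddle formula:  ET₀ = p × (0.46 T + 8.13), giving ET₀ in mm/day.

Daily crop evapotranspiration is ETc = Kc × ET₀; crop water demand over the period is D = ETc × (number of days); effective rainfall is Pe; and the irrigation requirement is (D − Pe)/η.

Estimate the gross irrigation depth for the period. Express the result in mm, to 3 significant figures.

ET₀ = 0.25 × (0.46 × 22.3 + 8.13) = 0.25 × 18.388 = 4.5970 mm/d
ETc = Kc × ET₀ = 1.05 × 4.5970 = 4.8269 mm/d
Crop demand D = ETc × 10 d = 4.8269 × 10 = 48.269 mm
Pe = 0.76 × 19.0 = 14.440 mm
D − Pe = 48.269 − 14.440 = 33.829 mm
Gross irrigation = 33.829 / 0.64 = 52.858 mm

52.9 mm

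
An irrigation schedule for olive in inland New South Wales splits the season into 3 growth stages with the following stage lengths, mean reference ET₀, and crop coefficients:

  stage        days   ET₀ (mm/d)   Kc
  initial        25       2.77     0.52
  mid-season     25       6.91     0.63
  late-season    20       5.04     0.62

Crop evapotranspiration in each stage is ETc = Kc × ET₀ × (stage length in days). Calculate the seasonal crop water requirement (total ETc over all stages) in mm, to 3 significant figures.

initial: 0.52 × 2.77 × 25 = 36.01 mm
mid-season: 0.63 × 6.91 × 25 = 108.83 mm
late-season: 0.62 × 5.04 × 20 = 62.50 mm
Seasonal total = 207.34 mm

207 mm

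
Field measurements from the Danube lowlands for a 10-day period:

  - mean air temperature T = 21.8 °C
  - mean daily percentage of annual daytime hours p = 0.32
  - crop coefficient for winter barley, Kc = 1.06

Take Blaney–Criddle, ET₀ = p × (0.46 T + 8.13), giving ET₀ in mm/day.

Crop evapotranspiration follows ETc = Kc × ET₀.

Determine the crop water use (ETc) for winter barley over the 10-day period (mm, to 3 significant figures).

61.6 mm

ET₀ = 0.32 × (0.46 × 21.8 + 8.13) = 0.32 × 18.158 = 5.8106 mm/d
ETc = Kc × ET₀ = 1.06 × 5.8106 = 6.1592 mm/d
Over 10 days: 6.1592 × 10 = 61.592 mm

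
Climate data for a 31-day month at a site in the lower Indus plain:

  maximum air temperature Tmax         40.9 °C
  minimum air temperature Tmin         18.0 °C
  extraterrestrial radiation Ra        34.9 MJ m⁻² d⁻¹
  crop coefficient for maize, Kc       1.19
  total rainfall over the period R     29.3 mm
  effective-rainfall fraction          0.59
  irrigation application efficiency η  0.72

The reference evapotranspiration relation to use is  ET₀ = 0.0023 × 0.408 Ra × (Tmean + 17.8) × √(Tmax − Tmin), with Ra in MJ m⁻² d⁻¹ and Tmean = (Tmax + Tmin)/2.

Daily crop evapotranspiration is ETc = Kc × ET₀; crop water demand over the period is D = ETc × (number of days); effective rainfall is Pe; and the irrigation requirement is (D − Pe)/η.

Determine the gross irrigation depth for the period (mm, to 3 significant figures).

Tmean = (40.9 + 18.0)/2 = 29.45 °C
0.408 Ra = 0.408 × 34.9 = 14.2392 mm/d equivalent
ET₀ = 0.0023 × 14.2392 × (29.45 + 17.8) × √22.9 = 0.0023 × 14.2392 × 47.25 × 4.7854 = 7.4051 mm/d
ETc = Kc × ET₀ = 1.19 × 7.4051 = 8.8121 mm/d
Crop demand D = ETc × 31 d = 8.8121 × 31 = 273.175 mm
Pe = 0.59 × 29.3 = 17.287 mm
D − Pe = 273.175 − 17.287 = 255.888 mm
Gross irrigation = 255.888 / 0.72 = 355.400 mm

355 mm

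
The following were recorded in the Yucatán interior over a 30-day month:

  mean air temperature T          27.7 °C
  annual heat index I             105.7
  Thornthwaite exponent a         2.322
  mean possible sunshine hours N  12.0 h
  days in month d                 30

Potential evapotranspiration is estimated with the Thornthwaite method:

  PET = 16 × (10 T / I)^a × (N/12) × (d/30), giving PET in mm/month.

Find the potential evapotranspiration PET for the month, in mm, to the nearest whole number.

150 mm

10T/I = 10 × 27.7 / 105.7 = 2.6206
(10T/I)^a = 2.6206^2.322 = 9.3654
Uncorrected PET = 16 × 9.3654 = 149.846 mm
Correction = (N/12)(d/30) = (12.0/12)(30/30) = 1.0000
PET = 149.846 × 1.0000 = 149.846 mm/month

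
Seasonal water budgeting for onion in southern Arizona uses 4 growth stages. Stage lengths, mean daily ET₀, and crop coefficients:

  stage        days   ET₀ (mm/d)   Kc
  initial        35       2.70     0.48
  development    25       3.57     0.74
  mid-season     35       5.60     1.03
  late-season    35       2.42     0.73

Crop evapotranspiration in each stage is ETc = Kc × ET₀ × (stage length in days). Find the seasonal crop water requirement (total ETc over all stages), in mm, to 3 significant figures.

375 mm

initial: 0.48 × 2.70 × 35 = 45.36 mm
development: 0.74 × 3.57 × 25 = 66.05 mm
mid-season: 1.03 × 5.60 × 35 = 201.88 mm
late-season: 0.73 × 2.42 × 35 = 61.83 mm
Seasonal total = 375.12 mm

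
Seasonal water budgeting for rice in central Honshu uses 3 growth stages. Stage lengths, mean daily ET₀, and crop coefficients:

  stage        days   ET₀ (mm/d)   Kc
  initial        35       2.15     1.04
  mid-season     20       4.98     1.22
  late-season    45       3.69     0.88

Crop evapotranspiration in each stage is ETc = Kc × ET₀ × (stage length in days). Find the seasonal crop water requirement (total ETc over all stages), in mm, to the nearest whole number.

346 mm

initial: 1.04 × 2.15 × 35 = 78.26 mm
mid-season: 1.22 × 4.98 × 20 = 121.51 mm
late-season: 0.88 × 3.69 × 45 = 146.12 mm
Seasonal total = 345.89 mm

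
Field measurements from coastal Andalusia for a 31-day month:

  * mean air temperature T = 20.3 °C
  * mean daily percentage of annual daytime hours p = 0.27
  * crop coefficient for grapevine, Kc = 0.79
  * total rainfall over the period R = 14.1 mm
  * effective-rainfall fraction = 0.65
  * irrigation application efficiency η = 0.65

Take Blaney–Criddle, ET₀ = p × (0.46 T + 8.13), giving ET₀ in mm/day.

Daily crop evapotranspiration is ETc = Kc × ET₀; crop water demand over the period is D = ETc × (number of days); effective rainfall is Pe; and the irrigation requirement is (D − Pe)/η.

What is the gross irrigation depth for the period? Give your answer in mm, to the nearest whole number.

164 mm

ET₀ = 0.27 × (0.46 × 20.3 + 8.13) = 0.27 × 17.468 = 4.7164 mm/d
ETc = Kc × ET₀ = 0.79 × 4.7164 = 3.7260 mm/d
Crop demand D = ETc × 31 d = 3.7260 × 31 = 115.506 mm
Pe = 0.65 × 14.1 = 9.165 mm
D − Pe = 115.506 − 9.165 = 106.341 mm
Gross irrigation = 106.341 / 0.65 = 163.602 mm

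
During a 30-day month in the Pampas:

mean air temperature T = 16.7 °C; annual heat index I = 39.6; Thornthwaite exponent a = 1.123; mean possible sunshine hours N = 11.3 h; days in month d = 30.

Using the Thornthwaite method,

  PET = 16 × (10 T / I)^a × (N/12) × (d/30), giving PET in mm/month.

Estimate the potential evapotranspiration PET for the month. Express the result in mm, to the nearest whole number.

76 mm

10T/I = 10 × 16.7 / 39.6 = 4.2172
(10T/I)^a = 4.2172^1.123 = 5.0339
Uncorrected PET = 16 × 5.0339 = 80.542 mm
Correction = (N/12)(d/30) = (11.3/12)(30/30) = 0.9417
PET = 80.542 × 0.9417 = 75.846 mm/month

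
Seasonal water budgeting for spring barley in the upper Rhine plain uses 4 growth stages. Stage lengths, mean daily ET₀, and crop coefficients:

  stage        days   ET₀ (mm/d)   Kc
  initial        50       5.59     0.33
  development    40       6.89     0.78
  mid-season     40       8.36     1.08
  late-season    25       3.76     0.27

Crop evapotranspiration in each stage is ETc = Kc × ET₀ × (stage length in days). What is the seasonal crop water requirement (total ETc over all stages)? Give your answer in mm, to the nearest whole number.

initial: 0.33 × 5.59 × 50 = 92.24 mm
development: 0.78 × 6.89 × 40 = 214.97 mm
mid-season: 1.08 × 8.36 × 40 = 361.15 mm
late-season: 0.27 × 3.76 × 25 = 25.38 mm
Seasonal total = 693.74 mm

694 mm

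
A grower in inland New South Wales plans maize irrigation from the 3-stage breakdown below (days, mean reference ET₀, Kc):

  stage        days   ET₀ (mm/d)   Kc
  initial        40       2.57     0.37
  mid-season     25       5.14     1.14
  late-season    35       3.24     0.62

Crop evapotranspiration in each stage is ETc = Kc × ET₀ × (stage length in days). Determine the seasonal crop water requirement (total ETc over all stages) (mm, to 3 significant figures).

255 mm

initial: 0.37 × 2.57 × 40 = 38.04 mm
mid-season: 1.14 × 5.14 × 25 = 146.49 mm
late-season: 0.62 × 3.24 × 35 = 70.31 mm
Seasonal total = 254.84 mm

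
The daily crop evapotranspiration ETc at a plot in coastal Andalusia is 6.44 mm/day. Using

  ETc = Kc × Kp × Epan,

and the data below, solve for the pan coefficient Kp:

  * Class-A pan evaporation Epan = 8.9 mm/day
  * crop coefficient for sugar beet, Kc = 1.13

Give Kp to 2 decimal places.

ETc = Kc × Kp × Epan  ⇒  Kp = ETc / (Kc × Epan)
Kp = 6.44 / (1.13 × 8.9) = 6.44 / 10.057 = 0.6404

0.64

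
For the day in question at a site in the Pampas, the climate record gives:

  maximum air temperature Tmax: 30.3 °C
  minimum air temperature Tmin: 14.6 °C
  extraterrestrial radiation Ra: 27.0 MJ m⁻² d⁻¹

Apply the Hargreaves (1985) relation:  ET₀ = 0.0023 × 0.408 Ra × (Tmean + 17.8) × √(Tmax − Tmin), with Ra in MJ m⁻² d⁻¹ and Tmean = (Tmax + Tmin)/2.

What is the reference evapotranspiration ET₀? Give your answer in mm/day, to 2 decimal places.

Tmean = (30.3 + 14.6)/2 = 22.45 °C
0.408 Ra = 0.408 × 27.0 = 11.0160 mm/d equivalent
ET₀ = 0.0023 × 11.0160 × (22.45 + 17.8) × √15.7 = 0.0023 × 11.0160 × 40.25 × 3.9623 = 4.0408 mm/d

4.04 mm/day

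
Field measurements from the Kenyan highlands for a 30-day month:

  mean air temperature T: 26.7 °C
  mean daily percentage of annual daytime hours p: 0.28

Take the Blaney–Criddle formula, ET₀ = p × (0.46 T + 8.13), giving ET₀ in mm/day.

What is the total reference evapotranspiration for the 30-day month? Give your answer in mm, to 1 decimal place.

171.5 mm

ET₀ = 0.28 × (0.46 × 26.7 + 8.13) = 0.28 × 20.412 = 5.7154 mm/d
Monthly total = 5.7154 × 30 = 171.462 mm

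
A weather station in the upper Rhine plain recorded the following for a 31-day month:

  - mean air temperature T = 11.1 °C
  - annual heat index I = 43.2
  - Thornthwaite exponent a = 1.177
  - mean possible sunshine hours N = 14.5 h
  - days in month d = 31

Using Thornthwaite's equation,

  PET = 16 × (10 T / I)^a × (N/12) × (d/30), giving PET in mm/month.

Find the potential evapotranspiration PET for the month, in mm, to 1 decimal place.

60.7 mm

10T/I = 10 × 11.1 / 43.2 = 2.5694
(10T/I)^a = 2.5694^1.177 = 3.0365
Uncorrected PET = 16 × 3.0365 = 48.584 mm
Correction = (N/12)(d/30) = (14.5/12)(31/30) = 1.2486
PET = 48.584 × 1.2486 = 60.662 mm/month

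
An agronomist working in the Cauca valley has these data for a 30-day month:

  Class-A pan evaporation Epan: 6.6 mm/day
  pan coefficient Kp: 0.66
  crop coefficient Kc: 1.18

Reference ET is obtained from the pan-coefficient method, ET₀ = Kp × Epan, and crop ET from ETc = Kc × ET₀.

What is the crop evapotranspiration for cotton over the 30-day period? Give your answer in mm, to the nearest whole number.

ET₀ = 0.66 × 6.6 = 4.3560 mm/d
ETc = Kc × ET₀ = 1.18 × 4.3560 = 5.1401 mm/d
Over 30 days: 5.1401 × 30 = 154.203 mm

154 mm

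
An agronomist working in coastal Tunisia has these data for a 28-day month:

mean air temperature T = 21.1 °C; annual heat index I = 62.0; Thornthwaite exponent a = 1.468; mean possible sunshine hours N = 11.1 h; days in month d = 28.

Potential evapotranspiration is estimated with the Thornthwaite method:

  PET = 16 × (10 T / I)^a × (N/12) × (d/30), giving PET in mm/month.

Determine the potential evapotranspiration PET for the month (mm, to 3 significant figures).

83.4 mm

10T/I = 10 × 21.1 / 62.0 = 3.4032
(10T/I)^a = 3.4032^1.468 = 6.0369
Uncorrected PET = 16 × 6.0369 = 96.590 mm
Correction = (N/12)(d/30) = (11.1/12)(28/30) = 0.8633
PET = 96.590 × 0.8633 = 83.386 mm/month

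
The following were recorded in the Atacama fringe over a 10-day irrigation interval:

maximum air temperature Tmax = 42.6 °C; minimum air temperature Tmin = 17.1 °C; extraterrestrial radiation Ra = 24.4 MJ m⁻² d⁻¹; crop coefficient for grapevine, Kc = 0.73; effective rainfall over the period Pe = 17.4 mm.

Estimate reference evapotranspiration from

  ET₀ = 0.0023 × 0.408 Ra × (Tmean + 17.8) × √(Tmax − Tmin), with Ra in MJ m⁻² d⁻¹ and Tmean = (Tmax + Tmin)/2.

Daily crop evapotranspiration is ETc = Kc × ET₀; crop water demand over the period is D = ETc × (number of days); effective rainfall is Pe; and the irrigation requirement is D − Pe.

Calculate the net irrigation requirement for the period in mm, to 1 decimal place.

Tmean = (42.6 + 17.1)/2 = 29.85 °C
0.408 Ra = 0.408 × 24.4 = 9.9552 mm/d equivalent
ET₀ = 0.0023 × 9.9552 × (29.85 + 17.8) × √25.5 = 0.0023 × 9.9552 × 47.65 × 5.0498 = 5.5095 mm/d
ETc = Kc × ET₀ = 0.73 × 5.5095 = 4.0219 mm/d
Crop demand D = ETc × 10 d = 4.0219 × 10 = 40.219 mm
D − Pe = 40.219 − 17.4 = 22.819 mm

22.8 mm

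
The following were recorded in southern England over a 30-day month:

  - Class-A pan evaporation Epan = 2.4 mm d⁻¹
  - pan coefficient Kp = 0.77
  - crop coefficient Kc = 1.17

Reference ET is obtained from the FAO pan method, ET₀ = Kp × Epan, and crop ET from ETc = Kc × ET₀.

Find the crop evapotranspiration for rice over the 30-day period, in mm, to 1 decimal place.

64.9 mm

ET₀ = 0.77 × 2.4 = 1.8480 mm/d
ETc = Kc × ET₀ = 1.17 × 1.8480 = 2.1622 mm/d
Over 30 days: 2.1622 × 30 = 64.866 mm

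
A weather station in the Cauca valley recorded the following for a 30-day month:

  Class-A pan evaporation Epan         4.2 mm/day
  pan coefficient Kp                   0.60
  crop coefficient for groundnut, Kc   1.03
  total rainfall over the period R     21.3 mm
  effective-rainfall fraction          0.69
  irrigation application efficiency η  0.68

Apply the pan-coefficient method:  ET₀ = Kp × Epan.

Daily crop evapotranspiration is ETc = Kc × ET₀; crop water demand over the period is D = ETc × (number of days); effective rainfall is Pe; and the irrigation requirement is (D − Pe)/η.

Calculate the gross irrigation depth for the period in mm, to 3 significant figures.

ET₀ = 0.60 × 4.2 = 2.5200 mm/d
ETc = Kc × ET₀ = 1.03 × 2.5200 = 2.5956 mm/d
Crop demand D = ETc × 30 d = 2.5956 × 30 = 77.868 mm
Pe = 0.69 × 21.3 = 14.697 mm
D − Pe = 77.868 − 14.697 = 63.171 mm
Gross irrigation = 63.171 / 0.68 = 92.899 mm

92.9 mm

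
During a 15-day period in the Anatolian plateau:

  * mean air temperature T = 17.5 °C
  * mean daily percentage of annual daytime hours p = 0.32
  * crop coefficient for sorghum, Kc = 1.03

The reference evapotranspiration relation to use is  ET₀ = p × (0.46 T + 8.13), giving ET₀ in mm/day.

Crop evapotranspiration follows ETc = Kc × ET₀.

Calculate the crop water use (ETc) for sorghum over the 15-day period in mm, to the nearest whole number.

ET₀ = 0.32 × (0.46 × 17.5 + 8.13) = 0.32 × 16.180 = 5.1776 mm/d
ETc = Kc × ET₀ = 1.03 × 5.1776 = 5.3329 mm/d
Over 15 days: 5.3329 × 15 = 79.994 mm

80 mm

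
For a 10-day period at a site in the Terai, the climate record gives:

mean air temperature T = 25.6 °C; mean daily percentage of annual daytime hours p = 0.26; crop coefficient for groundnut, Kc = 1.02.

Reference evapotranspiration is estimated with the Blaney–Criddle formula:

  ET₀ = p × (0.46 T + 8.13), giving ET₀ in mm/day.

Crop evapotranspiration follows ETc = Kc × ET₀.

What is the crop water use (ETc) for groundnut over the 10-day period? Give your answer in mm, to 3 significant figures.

ET₀ = 0.26 × (0.46 × 25.6 + 8.13) = 0.26 × 19.906 = 5.1756 mm/d
ETc = Kc × ET₀ = 1.02 × 5.1756 = 5.2791 mm/d
Over 10 days: 5.2791 × 10 = 52.791 mm

52.8 mm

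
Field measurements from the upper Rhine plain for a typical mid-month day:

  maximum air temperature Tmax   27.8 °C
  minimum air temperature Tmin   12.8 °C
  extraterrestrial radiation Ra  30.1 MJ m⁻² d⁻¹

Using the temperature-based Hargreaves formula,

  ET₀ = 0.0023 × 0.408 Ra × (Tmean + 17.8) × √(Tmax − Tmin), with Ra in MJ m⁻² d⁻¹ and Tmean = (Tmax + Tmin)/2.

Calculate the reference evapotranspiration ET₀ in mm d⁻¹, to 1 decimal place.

4.2 mm d⁻¹

Tmean = (27.8 + 12.8)/2 = 20.30 °C
0.408 Ra = 0.408 × 30.1 = 12.2808 mm/d equivalent
ET₀ = 0.0023 × 12.2808 × (20.30 + 17.8) × √15.0 = 0.0023 × 12.2808 × 38.10 × 3.8730 = 4.1680 mm/d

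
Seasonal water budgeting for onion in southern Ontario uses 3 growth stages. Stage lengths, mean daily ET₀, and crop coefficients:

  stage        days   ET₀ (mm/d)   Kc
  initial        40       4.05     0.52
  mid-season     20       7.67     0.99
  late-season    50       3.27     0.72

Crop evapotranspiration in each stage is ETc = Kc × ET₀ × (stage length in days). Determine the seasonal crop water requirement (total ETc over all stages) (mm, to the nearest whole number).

initial: 0.52 × 4.05 × 40 = 84.24 mm
mid-season: 0.99 × 7.67 × 20 = 151.87 mm
late-season: 0.72 × 3.27 × 50 = 117.72 mm
Seasonal total = 353.83 mm

354 mm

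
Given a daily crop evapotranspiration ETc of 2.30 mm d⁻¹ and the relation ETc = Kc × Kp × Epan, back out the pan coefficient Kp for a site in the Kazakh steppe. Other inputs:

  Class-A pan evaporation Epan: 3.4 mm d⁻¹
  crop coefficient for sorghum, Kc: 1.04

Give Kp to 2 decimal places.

0.65

ETc = Kc × Kp × Epan  ⇒  Kp = ETc / (Kc × Epan)
Kp = 2.30 / (1.04 × 3.4) = 2.30 / 3.536 = 0.6505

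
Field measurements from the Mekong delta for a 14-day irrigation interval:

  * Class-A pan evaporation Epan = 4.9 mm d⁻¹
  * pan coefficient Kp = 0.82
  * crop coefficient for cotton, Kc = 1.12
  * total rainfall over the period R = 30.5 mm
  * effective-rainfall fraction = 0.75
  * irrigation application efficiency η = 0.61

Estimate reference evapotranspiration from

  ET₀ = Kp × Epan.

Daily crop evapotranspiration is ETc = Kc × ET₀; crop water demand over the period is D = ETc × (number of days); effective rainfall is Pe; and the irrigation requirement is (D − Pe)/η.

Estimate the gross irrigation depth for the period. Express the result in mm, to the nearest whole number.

66 mm

ET₀ = 0.82 × 4.9 = 4.0180 mm/d
ETc = Kc × ET₀ = 1.12 × 4.0180 = 4.5002 mm/d
Crop demand D = ETc × 14 d = 4.5002 × 14 = 63.003 mm
Pe = 0.75 × 30.5 = 22.875 mm
D − Pe = 63.003 − 22.875 = 40.128 mm
Gross irrigation = 40.128 / 0.61 = 65.784 mm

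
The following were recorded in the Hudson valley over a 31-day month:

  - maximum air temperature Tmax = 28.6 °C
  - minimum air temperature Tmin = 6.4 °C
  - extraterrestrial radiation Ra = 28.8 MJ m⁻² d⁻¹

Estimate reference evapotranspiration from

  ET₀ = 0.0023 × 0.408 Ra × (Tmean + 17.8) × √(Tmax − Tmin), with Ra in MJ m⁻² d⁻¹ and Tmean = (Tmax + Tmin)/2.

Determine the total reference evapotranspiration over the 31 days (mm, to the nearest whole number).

139 mm

Tmean = (28.6 + 6.4)/2 = 17.50 °C
0.408 Ra = 0.408 × 28.8 = 11.7504 mm/d equivalent
ET₀ = 0.0023 × 11.7504 × (17.50 + 17.8) × √22.2 = 0.0023 × 11.7504 × 35.30 × 4.7117 = 4.4950 mm/d
Over 31 days: 4.4950 × 31 = 139.345 mm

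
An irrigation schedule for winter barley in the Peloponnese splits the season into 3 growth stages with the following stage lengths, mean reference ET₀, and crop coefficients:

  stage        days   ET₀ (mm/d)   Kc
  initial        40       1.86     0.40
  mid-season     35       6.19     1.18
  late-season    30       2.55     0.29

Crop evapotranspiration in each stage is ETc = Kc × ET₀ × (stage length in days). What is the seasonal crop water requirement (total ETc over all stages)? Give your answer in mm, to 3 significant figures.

initial: 0.40 × 1.86 × 40 = 29.76 mm
mid-season: 1.18 × 6.19 × 35 = 255.65 mm
late-season: 0.29 × 2.55 × 30 = 22.19 mm
Seasonal total = 307.60 mm

308 mm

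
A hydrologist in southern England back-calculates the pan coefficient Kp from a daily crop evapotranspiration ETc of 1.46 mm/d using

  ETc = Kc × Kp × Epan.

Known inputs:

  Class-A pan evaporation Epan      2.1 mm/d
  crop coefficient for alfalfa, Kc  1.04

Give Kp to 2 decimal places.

0.67

ETc = Kc × Kp × Epan  ⇒  Kp = ETc / (Kc × Epan)
Kp = 1.46 / (1.04 × 2.1) = 1.46 / 2.184 = 0.6685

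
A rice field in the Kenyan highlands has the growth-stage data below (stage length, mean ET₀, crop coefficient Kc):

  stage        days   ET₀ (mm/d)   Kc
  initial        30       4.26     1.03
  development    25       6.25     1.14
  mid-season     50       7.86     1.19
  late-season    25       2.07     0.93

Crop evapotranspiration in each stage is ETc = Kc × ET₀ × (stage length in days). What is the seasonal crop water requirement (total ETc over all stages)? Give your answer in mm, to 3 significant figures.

initial: 1.03 × 4.26 × 30 = 131.63 mm
development: 1.14 × 6.25 × 25 = 178.13 mm
mid-season: 1.19 × 7.86 × 50 = 467.67 mm
late-season: 0.93 × 2.07 × 25 = 48.13 mm
Seasonal total = 825.56 mm

826 mm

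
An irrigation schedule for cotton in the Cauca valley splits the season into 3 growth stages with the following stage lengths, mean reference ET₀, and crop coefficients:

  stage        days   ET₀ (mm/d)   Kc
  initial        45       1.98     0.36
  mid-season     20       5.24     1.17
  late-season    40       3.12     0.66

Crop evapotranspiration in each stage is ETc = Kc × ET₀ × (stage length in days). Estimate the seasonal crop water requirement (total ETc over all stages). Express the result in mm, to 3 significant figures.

237 mm

initial: 0.36 × 1.98 × 45 = 32.08 mm
mid-season: 1.17 × 5.24 × 20 = 122.62 mm
late-season: 0.66 × 3.12 × 40 = 82.37 mm
Seasonal total = 237.07 mm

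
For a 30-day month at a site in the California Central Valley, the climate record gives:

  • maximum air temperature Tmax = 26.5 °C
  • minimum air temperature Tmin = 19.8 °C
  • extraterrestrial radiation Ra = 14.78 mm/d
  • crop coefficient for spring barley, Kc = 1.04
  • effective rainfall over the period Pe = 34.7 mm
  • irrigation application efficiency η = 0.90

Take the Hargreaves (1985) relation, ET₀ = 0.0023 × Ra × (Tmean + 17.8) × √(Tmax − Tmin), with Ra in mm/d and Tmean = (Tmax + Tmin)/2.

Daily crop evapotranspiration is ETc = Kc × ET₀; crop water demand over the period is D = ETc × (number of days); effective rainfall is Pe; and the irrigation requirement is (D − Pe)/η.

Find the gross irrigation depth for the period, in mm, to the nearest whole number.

Tmean = (26.5 + 19.8)/2 = 23.15 °C
ET₀ = 0.0023 × 14.78 × (23.15 + 17.8) × √6.7 = 0.0023 × 14.78 × 40.95 × 2.5884 = 3.6032 mm/d
ETc = Kc × ET₀ = 1.04 × 3.6032 = 3.7473 mm/d
Crop demand D = ETc × 30 d = 3.7473 × 30 = 112.419 mm
D − Pe = 112.419 − 34.7 = 77.719 mm
Gross irrigation = 77.719 / 0.90 = 86.354 mm

86 mm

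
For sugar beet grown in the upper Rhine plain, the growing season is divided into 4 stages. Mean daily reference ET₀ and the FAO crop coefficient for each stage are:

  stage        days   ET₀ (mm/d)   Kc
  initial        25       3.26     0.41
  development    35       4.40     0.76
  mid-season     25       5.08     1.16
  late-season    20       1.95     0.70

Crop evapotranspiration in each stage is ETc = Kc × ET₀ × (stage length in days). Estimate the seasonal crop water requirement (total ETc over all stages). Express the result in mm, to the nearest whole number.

325 mm

initial: 0.41 × 3.26 × 25 = 33.42 mm
development: 0.76 × 4.40 × 35 = 117.04 mm
mid-season: 1.16 × 5.08 × 25 = 147.32 mm
late-season: 0.70 × 1.95 × 20 = 27.30 mm
Seasonal total = 325.08 mm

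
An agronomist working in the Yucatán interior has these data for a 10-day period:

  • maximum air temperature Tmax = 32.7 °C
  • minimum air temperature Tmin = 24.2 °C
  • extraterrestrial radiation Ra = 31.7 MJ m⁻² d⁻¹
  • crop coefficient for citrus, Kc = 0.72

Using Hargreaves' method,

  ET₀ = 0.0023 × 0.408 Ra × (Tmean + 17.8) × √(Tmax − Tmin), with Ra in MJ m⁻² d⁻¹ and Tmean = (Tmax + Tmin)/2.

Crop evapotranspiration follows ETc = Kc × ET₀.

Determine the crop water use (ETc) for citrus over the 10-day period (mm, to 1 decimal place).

Tmean = (32.7 + 24.2)/2 = 28.45 °C
0.408 Ra = 0.408 × 31.7 = 12.9336 mm/d equivalent
ET₀ = 0.0023 × 12.9336 × (28.45 + 17.8) × √8.5 = 0.0023 × 12.9336 × 46.25 × 2.9155 = 4.0112 mm/d
ETc = Kc × ET₀ = 0.72 × 4.0112 = 2.8881 mm/d
Over 10 days: 2.8881 × 10 = 28.881 mm

28.9 mm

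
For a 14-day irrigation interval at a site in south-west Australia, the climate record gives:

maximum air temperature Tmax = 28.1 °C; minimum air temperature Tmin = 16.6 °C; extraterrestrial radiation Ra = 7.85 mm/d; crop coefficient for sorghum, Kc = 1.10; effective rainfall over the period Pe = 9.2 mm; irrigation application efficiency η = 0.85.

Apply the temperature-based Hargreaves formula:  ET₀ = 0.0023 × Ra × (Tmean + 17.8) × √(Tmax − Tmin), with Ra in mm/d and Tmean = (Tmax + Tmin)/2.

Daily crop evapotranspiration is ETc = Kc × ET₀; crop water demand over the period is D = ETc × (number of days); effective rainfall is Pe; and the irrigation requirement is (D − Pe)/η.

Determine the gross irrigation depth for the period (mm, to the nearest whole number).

34 mm

Tmean = (28.1 + 16.6)/2 = 22.35 °C
ET₀ = 0.0023 × 7.85 × (22.35 + 17.8) × √11.5 = 0.0023 × 7.85 × 40.15 × 3.3912 = 2.4583 mm/d
ETc = Kc × ET₀ = 1.10 × 2.4583 = 2.7041 mm/d
Crop demand D = ETc × 14 d = 2.7041 × 14 = 37.857 mm
D − Pe = 37.857 − 9.2 = 28.657 mm
Gross irrigation = 28.657 / 0.85 = 33.714 mm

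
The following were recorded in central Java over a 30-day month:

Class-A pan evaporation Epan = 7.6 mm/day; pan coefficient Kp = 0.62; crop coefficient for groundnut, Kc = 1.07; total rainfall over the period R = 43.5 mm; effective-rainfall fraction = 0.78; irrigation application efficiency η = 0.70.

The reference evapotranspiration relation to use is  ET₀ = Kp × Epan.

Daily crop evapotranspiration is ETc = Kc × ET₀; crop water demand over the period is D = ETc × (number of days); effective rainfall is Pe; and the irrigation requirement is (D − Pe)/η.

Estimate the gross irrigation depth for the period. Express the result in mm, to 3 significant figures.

168 mm

ET₀ = 0.62 × 7.6 = 4.7120 mm/d
ETc = Kc × ET₀ = 1.07 × 4.7120 = 5.0418 mm/d
Crop demand D = ETc × 30 d = 5.0418 × 30 = 151.254 mm
Pe = 0.78 × 43.5 = 33.930 mm
D − Pe = 151.254 − 33.930 = 117.324 mm
Gross irrigation = 117.324 / 0.70 = 167.606 mm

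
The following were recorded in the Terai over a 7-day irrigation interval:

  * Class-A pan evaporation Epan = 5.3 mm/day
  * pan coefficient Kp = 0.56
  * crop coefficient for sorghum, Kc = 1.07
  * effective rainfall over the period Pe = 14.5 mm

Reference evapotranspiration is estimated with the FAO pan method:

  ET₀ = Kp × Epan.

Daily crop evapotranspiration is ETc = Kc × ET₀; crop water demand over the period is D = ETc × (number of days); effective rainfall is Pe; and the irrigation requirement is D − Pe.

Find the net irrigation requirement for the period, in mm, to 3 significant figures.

ET₀ = 0.56 × 5.3 = 2.9680 mm/d
ETc = Kc × ET₀ = 1.07 × 2.9680 = 3.1758 mm/d
Crop demand D = ETc × 7 d = 3.1758 × 7 = 22.231 mm
D − Pe = 22.231 − 14.5 = 7.731 mm

7.73 mm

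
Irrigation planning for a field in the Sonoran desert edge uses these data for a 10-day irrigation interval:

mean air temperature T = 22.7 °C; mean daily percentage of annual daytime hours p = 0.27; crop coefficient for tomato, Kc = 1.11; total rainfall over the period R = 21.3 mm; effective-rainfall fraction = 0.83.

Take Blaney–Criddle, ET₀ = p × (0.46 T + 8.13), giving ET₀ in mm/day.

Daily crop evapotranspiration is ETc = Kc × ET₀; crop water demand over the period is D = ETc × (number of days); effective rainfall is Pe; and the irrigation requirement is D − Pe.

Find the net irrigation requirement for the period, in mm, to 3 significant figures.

ET₀ = 0.27 × (0.46 × 22.7 + 8.13) = 0.27 × 18.572 = 5.0144 mm/d
ETc = Kc × ET₀ = 1.11 × 5.0144 = 5.5660 mm/d
Crop demand D = ETc × 10 d = 5.5660 × 10 = 55.660 mm
Pe = 0.83 × 21.3 = 17.679 mm
D − Pe = 55.660 − 17.679 = 37.981 mm

38.0 mm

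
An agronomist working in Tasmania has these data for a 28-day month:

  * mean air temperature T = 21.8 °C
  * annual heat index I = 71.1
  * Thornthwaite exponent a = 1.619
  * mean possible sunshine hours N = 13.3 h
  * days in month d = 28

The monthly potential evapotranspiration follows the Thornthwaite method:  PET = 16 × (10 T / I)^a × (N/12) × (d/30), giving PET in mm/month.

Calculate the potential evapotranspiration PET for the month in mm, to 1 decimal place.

101.5 mm

10T/I = 10 × 21.8 / 71.1 = 3.0661
(10T/I)^a = 3.0661^1.619 = 6.1346
Uncorrected PET = 16 × 6.1346 = 98.154 mm
Correction = (N/12)(d/30) = (13.3/12)(28/30) = 1.0344
PET = 98.154 × 1.0344 = 101.530 mm/month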